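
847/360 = 847/360 = 2.35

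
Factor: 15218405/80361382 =2^( - 1) * 5^1  *  3043681^1 * 40180691^(-1) 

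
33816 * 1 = 33816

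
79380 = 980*81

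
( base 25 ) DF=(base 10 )340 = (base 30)BA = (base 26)D2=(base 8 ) 524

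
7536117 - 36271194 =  - 28735077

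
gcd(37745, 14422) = 1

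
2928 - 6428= -3500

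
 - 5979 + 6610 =631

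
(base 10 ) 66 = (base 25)2G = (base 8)102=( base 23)2K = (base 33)20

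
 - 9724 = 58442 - 68166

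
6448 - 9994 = -3546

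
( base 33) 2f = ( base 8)121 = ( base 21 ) 3i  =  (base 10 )81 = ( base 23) 3c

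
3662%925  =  887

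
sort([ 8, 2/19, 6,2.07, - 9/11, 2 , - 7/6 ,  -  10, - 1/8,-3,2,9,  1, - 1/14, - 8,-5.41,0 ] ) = [-10, - 8 , - 5.41, - 3, - 7/6, - 9/11, - 1/8, - 1/14, 0,2/19, 1,2, 2, 2.07, 6,8, 9 ]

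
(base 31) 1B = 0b101010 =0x2a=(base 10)42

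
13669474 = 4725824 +8943650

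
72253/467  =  72253/467=154.72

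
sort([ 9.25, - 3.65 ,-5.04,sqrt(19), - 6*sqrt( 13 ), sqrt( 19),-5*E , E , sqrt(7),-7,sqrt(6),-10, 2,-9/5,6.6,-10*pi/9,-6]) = [ - 6*sqrt( 13 ), - 5*E ,-10,  -  7, - 6, - 5.04,-3.65,-10*pi/9, - 9/5 , 2 , sqrt( 6 ),sqrt(7 ) , E,sqrt(19),sqrt( 19 ), 6.6,9.25] 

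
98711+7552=106263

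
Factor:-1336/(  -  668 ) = 2^1 = 2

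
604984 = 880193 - 275209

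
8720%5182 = 3538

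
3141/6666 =1047/2222 =0.47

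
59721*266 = 15885786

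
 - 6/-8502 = 1/1417 = 0.00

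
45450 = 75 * 606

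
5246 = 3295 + 1951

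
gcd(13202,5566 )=46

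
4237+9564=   13801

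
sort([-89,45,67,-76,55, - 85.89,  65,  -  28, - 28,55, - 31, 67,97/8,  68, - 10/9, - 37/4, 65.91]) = [ - 89, - 85.89, - 76,  -  31,  -  28, - 28, - 37/4, - 10/9, 97/8, 45, 55, 55,  65, 65.91, 67,67, 68 ]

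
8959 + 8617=17576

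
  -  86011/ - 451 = 190 + 321/451 =190.71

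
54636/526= 27318/263  =  103.87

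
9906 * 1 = 9906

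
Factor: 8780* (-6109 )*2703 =  -  144980865060=   - 2^2 * 3^1*5^1*17^1*41^1* 53^1*149^1*439^1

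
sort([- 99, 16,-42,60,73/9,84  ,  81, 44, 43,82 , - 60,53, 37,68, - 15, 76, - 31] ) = [  -  99,-60, - 42,-31, - 15, 73/9,16, 37,43, 44, 53, 60, 68,  76 , 81,82,84 ]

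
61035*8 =488280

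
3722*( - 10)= - 37220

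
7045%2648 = 1749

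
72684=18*4038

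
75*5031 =377325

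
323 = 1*323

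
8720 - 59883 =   -  51163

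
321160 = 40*8029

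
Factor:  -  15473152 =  - 2^9*47^1*643^1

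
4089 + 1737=5826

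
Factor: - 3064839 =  - 3^1*647^1*1579^1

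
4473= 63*71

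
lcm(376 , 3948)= 7896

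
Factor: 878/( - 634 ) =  - 439/317 = -317^( - 1 )*439^1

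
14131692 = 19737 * 716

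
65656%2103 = 463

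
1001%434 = 133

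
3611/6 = 601 + 5/6  =  601.83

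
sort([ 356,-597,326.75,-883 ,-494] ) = [ - 883,-597, - 494, 326.75,356] 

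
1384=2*692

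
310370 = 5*62074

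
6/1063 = 6/1063 = 0.01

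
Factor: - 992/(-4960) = 1/5 =5^ (-1) 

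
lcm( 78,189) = 4914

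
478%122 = 112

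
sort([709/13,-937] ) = [ - 937, 709/13] 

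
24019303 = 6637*3619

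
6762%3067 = 628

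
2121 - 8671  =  - 6550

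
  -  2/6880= - 1 + 3439/3440 = - 0.00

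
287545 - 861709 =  -574164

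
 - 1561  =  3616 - 5177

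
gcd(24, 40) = 8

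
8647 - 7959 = 688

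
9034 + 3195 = 12229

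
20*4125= 82500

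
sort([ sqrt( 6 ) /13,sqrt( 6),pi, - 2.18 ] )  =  [ - 2.18,sqrt (6 )/13,sqrt(6 ),pi] 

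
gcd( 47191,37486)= 1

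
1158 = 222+936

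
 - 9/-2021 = 9/2021 = 0.00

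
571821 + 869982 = 1441803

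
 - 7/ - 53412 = 7/53412 = 0.00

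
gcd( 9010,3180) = 530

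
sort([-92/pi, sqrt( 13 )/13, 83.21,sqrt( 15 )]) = [ - 92/pi,sqrt(13 ) /13, sqrt( 15 ),83.21 ]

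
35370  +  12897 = 48267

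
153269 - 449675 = -296406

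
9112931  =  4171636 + 4941295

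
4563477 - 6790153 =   -  2226676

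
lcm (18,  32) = 288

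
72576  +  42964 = 115540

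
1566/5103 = 58/189  =  0.31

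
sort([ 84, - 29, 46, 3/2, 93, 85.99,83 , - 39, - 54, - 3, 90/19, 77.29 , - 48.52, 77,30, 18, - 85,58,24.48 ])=[ - 85, - 54, - 48.52  , - 39, - 29, - 3,3/2 , 90/19 , 18, 24.48, 30,46, 58, 77, 77.29,83, 84, 85.99, 93]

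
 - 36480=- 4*9120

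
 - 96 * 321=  - 30816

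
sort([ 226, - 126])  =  [-126, 226 ]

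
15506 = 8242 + 7264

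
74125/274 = 270 + 145/274 = 270.53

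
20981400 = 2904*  7225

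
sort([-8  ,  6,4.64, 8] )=[ -8,  4.64 , 6,8]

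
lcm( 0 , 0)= 0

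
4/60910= 2/30455 =0.00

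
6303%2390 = 1523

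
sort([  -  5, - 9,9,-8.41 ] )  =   [  -  9, - 8.41,  -  5, 9]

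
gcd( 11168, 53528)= 8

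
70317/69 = 1019 + 2/23 = 1019.09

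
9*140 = 1260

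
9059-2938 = 6121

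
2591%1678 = 913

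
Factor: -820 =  - 2^2 * 5^1*41^1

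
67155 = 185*363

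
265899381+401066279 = 666965660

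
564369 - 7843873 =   -  7279504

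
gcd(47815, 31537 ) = 1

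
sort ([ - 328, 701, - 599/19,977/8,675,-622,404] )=[ - 622,-328, - 599/19, 977/8, 404,675 , 701 ] 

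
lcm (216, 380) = 20520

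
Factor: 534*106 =56604 = 2^2*3^1*53^1*89^1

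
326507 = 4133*79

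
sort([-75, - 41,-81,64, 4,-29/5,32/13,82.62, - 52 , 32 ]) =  [ - 81,-75, -52,  -  41,-29/5, 32/13,  4,32, 64,  82.62]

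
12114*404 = 4894056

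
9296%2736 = 1088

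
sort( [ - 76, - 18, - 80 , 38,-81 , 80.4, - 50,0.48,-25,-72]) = [-81, - 80, - 76, - 72, - 50, - 25, - 18, 0.48, 38,80.4]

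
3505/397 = 8 + 329/397 = 8.83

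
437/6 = 72 + 5/6  =  72.83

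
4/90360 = 1/22590 = 0.00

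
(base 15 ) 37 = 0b110100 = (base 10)52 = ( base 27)1P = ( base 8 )64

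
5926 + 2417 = 8343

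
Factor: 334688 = 2^5*10459^1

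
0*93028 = 0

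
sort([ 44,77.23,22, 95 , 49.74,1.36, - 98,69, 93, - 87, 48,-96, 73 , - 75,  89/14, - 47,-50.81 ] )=[ - 98, - 96 , -87, - 75, - 50.81,-47,  1.36,89/14,22,44, 48, 49.74, 69, 73, 77.23, 93 , 95]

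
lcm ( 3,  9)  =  9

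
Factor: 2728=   2^3*11^1*31^1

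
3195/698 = 3195/698 =4.58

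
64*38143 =2441152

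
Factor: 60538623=3^1*37^1*83^1*6571^1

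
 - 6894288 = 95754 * ( - 72)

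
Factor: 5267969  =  7^1*271^1*2777^1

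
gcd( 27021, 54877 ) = 1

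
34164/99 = 345 + 1/11 = 345.09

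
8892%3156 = 2580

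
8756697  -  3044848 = 5711849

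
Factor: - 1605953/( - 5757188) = 2^( - 2)*53^1*131^(  -  1 )*157^1*193^1*10987^ ( - 1)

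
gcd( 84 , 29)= 1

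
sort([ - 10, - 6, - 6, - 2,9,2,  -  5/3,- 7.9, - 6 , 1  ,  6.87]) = [ - 10, - 7.9, - 6, - 6, - 6, - 2, - 5/3,1, 2,6.87,9 ]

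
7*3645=25515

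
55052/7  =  55052/7 = 7864.57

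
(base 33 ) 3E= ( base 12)95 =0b1110001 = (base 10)113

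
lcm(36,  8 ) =72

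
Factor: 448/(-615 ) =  - 2^6*3^(  -  1)*5^(-1 )*7^1*41^( - 1)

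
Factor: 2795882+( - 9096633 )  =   - 6300751 = - 61^1*103291^1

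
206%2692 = 206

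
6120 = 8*765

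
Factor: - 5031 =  - 3^2*13^1*43^1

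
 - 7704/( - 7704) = 1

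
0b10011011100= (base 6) 5432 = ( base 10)1244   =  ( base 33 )14N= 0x4dc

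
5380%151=95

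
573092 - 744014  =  -170922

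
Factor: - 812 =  - 2^2 * 7^1*29^1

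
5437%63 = 19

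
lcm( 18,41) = 738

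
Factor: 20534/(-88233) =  - 2^1*3^( - 1 )*10267^1*29411^(-1 )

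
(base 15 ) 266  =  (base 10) 546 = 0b1000100010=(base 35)FL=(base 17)1F2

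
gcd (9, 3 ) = 3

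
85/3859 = 5/227  =  0.02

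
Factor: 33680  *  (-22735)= -765714800= - 2^4 * 5^2*421^1 *4547^1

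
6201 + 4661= 10862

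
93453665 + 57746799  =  151200464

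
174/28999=174/28999 = 0.01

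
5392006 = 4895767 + 496239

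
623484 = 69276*9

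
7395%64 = 35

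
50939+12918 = 63857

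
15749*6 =94494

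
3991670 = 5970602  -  1978932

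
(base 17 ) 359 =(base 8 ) 1701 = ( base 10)961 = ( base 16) 3c1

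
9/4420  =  9/4420 =0.00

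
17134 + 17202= 34336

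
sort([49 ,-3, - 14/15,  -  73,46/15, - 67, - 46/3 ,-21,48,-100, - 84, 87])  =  [-100 , - 84 ,-73, - 67, - 21, - 46/3,-3,-14/15,46/15,48,49,87 ] 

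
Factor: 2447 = 2447^1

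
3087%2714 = 373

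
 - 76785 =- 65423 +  - 11362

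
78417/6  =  13069+1/2= 13069.50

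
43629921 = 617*70713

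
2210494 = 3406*649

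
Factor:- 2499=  - 3^1 * 7^2*17^1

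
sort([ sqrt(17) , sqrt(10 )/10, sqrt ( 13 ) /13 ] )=[ sqrt( 13)/13,sqrt (10)/10,  sqrt( 17 )]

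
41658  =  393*106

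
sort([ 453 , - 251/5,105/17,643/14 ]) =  [ - 251/5 , 105/17, 643/14,453]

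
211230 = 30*7041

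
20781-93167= - 72386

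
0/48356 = 0 = 0.00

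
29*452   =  13108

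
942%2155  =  942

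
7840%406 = 126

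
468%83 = 53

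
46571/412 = 46571/412= 113.04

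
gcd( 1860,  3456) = 12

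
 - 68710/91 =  - 756  +  86/91 = -  755.05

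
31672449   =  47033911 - 15361462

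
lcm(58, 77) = 4466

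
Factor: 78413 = 19^1*4127^1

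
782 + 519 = 1301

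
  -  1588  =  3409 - 4997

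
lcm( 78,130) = 390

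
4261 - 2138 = 2123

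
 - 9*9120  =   - 82080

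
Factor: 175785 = 3^1*5^1*11719^1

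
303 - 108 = 195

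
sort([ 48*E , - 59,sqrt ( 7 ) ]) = [ - 59,sqrt( 7), 48*E]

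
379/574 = 379/574= 0.66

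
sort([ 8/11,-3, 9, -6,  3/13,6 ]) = [ -6, -3,3/13,8/11,6,9 ]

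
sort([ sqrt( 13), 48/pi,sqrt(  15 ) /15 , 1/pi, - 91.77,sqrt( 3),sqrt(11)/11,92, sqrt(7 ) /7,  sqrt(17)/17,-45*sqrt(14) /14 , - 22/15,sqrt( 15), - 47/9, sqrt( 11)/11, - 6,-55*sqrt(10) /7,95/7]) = [ -91.77, - 55*sqrt(10) /7, - 45*sqrt(14 ) /14,- 6, - 47/9, - 22/15, sqrt(17)/17, sqrt( 15 ) /15, sqrt( 11)/11,sqrt( 11)/11,1/pi, sqrt( 7)/7,  sqrt(3 ), sqrt(13),sqrt ( 15), 95/7, 48/pi, 92 ] 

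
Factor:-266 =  - 2^1*7^1*19^1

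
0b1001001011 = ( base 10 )587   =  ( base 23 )12c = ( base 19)1BH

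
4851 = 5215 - 364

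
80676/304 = 20169/76=265.38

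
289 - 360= - 71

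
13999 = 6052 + 7947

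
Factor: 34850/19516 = 25/14=2^( - 1 )*5^2  *  7^ ( - 1) 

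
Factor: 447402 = 2^1 * 3^1*74567^1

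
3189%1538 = 113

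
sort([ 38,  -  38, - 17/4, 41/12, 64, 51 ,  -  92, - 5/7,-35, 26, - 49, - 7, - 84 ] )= [ - 92, - 84,  -  49, - 38, - 35, - 7,-17/4,- 5/7, 41/12, 26, 38, 51, 64] 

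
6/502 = 3/251 = 0.01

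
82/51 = 1+31/51  =  1.61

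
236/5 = 47 + 1/5 =47.20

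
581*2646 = 1537326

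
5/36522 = 5/36522 = 0.00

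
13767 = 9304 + 4463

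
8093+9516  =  17609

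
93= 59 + 34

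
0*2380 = 0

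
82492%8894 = 2446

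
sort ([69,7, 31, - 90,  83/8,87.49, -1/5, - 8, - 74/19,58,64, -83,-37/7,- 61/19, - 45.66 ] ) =[ - 90,-83,-45.66, - 8,-37/7, - 74/19,-61/19,-1/5,7,83/8,31,58,64, 69,87.49 ]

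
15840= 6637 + 9203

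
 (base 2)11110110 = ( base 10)246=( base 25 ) 9L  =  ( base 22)b4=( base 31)7t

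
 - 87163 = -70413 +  - 16750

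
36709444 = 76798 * 478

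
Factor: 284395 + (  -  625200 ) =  - 5^1*68161^1 = - 340805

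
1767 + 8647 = 10414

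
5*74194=370970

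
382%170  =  42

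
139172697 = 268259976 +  - 129087279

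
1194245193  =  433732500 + 760512693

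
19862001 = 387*51323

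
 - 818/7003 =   -  818/7003  =  - 0.12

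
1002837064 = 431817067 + 571019997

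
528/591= 176/197 = 0.89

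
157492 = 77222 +80270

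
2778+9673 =12451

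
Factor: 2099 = 2099^1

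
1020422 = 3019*338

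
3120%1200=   720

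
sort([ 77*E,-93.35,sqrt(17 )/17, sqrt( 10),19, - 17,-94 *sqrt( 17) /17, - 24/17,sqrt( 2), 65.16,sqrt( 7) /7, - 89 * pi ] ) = [ -89*pi, - 93.35, - 94*sqrt(17)/17, - 17,- 24/17,sqrt ( 17 )/17,sqrt( 7 )/7,sqrt ( 2),sqrt( 10 )  ,  19,65.16,77*E ] 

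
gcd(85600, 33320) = 40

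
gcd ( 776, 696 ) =8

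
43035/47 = 43035/47 = 915.64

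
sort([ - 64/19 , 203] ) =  [-64/19, 203]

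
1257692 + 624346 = 1882038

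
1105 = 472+633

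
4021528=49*82072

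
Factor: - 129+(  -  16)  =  -5^1*  29^1 = - 145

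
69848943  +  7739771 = 77588714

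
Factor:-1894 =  - 2^1 * 947^1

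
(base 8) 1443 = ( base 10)803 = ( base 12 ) 56b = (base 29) RK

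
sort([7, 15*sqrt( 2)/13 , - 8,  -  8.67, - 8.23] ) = [ - 8.67, - 8.23,  -  8,15  *  sqrt( 2) /13,7 ]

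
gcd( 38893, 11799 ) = 437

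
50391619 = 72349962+-21958343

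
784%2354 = 784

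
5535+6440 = 11975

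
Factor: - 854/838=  -7^1*61^1*419^( - 1 )=-  427/419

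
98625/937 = 105 + 240/937 = 105.26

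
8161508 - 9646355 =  - 1484847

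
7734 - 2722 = 5012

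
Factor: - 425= - 5^2*17^1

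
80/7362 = 40/3681 = 0.01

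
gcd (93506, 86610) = 2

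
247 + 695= 942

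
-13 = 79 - 92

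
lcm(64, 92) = 1472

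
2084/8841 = 2084/8841= 0.24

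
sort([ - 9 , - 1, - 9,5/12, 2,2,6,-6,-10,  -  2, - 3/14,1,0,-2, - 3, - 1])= [-10,-9, - 9, - 6, - 3 , - 2, - 2 , - 1, - 1, - 3/14,0,5/12,1, 2,2,6 ] 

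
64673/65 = 994 + 63/65 = 994.97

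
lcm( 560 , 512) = 17920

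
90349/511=12907/73 = 176.81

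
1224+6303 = 7527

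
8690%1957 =862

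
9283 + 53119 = 62402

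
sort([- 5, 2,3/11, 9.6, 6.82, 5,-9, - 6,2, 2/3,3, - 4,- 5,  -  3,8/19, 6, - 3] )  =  [ - 9, - 6,  -  5  ,  -  5, - 4, -3, - 3,3/11, 8/19,  2/3, 2, 2,  3, 5, 6,6.82, 9.6]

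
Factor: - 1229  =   - 1229^1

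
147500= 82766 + 64734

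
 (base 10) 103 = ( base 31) 3a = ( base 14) 75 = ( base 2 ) 1100111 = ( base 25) 43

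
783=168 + 615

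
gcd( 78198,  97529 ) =1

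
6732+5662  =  12394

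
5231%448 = 303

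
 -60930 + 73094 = 12164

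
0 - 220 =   -  220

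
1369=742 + 627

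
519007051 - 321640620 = 197366431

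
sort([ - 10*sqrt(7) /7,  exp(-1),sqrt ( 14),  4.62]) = [ - 10* sqrt( 7 )/7, exp ( - 1 ),sqrt( 14) , 4.62]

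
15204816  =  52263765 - 37058949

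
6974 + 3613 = 10587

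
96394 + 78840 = 175234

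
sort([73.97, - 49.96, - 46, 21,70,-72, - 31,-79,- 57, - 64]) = [-79, - 72,-64,  -  57, - 49.96, - 46, - 31, 21, 70,73.97]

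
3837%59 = 2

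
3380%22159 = 3380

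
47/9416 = 47/9416 = 0.00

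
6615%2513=1589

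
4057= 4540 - 483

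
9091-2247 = 6844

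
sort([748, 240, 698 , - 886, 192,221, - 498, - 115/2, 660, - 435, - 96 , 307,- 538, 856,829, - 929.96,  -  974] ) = [ - 974,-929.96, - 886, - 538 , - 498, - 435, - 96, - 115/2, 192, 221, 240, 307,660,698,748,829 , 856]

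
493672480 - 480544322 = 13128158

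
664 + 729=1393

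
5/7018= 5/7018 =0.00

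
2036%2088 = 2036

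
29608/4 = 7402 = 7402.00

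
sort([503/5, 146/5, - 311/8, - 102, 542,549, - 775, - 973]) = [ - 973, - 775, - 102, - 311/8, 146/5, 503/5, 542,549 ] 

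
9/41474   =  9/41474 = 0.00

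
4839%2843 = 1996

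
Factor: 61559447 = 53^1*1161499^1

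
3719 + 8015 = 11734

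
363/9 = 121/3= 40.33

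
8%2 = 0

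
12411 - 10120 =2291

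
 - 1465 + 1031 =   -  434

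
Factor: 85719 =3^1*28573^1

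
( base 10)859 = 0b1101011011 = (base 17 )2G9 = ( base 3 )1011211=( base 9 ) 1154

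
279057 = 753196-474139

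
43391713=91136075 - 47744362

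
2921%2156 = 765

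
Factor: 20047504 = 2^4*389^1*3221^1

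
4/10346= 2/5173 = 0.00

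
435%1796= 435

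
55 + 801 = 856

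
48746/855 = 48746/855 = 57.01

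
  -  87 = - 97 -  - 10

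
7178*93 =667554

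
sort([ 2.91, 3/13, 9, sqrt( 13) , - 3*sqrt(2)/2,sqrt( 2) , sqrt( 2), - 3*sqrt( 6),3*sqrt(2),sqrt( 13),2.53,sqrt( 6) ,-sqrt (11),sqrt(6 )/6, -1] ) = [ - 3*sqrt( 6),- sqrt(11),  -  3*sqrt(2)/2,  -  1, 3/13, sqrt( 6) /6,sqrt(2),sqrt( 2), sqrt( 6 ), 2.53,  2.91,  sqrt( 13 ), sqrt(13), 3*sqrt (2), 9 ]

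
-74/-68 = 37/34 =1.09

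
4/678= 2/339 = 0.01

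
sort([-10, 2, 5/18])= [  -  10, 5/18, 2]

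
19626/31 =19626/31 = 633.10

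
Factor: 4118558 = 2^1* 103^1 * 19993^1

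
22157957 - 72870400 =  - 50712443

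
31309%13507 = 4295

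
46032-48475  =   - 2443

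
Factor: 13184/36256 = 2^2*11^( - 1 )  =  4/11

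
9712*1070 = 10391840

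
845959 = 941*899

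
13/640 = 13/640=   0.02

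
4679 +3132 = 7811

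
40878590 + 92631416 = 133510006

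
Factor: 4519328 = 2^5*11^1*37^1*347^1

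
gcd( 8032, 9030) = 2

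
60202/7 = 8600 + 2/7  =  8600.29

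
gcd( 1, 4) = 1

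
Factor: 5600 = 2^5*5^2*7^1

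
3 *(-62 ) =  -186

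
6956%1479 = 1040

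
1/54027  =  1/54027  =  0.00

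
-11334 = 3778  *( - 3)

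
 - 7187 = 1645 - 8832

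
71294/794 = 89  +  314/397 = 89.79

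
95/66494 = 95/66494  =  0.00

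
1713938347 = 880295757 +833642590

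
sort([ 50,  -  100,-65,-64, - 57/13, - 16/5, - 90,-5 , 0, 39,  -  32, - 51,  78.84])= [ - 100,  -  90, - 65,  -  64, - 51,  -  32,-5, - 57/13,-16/5, 0,39 , 50,78.84]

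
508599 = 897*567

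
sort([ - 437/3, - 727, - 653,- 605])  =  [ - 727, - 653, - 605,-437/3] 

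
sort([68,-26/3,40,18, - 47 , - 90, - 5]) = [-90,- 47, - 26/3, - 5 , 18, 40,68]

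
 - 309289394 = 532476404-841765798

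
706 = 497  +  209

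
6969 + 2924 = 9893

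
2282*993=2266026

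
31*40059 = 1241829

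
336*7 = 2352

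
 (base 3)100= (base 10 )9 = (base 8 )11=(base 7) 12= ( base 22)9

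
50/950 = 1/19= 0.05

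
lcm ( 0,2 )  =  0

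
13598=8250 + 5348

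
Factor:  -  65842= -2^1*7^1*4703^1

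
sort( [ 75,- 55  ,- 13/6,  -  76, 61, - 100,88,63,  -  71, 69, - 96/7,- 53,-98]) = [ - 100, - 98, - 76,  -  71, - 55, - 53, - 96/7, - 13/6,61,63,69,75,88 ]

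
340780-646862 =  - 306082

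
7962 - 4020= 3942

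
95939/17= 95939/17 = 5643.47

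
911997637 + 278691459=1190689096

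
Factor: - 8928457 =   -  8928457^1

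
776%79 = 65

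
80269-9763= 70506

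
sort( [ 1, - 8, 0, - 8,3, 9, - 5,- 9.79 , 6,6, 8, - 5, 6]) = [ - 9.79,  -  8, - 8, - 5, - 5,0, 1 , 3, 6,6, 6, 8, 9]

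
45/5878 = 45/5878=0.01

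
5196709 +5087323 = 10284032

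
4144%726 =514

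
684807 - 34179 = 650628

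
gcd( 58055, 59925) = 85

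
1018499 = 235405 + 783094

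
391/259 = 391/259 = 1.51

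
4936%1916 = 1104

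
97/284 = 97/284=0.34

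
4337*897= 3890289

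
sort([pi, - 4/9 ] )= [ - 4/9,pi] 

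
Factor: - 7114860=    - 2^2 * 3^2*5^1*29^2*47^1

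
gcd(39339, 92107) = 1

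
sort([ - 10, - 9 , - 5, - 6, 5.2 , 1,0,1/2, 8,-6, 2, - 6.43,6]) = [ - 10,- 9, - 6.43, - 6, - 6, - 5,0,1/2,1, 2, 5.2,6,8 ]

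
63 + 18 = 81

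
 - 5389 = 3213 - 8602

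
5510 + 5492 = 11002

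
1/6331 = 1/6331=0.00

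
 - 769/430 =-769/430 = - 1.79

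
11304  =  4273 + 7031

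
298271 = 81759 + 216512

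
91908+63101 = 155009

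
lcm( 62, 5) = 310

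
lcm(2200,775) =68200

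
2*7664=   15328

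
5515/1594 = 5515/1594 = 3.46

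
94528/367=94528/367 = 257.57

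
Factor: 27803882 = 2^1*199^1*69859^1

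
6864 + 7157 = 14021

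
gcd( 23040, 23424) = 384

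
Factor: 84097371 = 3^1*227^1 *123491^1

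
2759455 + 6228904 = 8988359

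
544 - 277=267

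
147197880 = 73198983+73998897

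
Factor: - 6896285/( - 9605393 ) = 5^1*7^(  -  1)*11^1* 19^ (- 1)*72221^ ( - 1 )*125387^1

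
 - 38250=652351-690601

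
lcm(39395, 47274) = 236370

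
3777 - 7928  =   - 4151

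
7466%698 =486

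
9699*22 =213378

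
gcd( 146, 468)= 2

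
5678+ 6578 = 12256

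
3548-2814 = 734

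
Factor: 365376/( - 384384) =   -  173/182 = - 2^ ( - 1 )*7^( - 1)*13^( - 1 )*173^1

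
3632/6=605 + 1/3 = 605.33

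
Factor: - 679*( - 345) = 234255 = 3^1*5^1*7^1*23^1*97^1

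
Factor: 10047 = 3^1*17^1 * 197^1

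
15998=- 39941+55939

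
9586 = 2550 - -7036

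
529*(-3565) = - 1885885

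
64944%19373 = 6825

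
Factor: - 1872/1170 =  - 8/5 = -2^3*5^( - 1 )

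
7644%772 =696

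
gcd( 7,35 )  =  7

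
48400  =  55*880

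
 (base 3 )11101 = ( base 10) 118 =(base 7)226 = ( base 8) 166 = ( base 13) 91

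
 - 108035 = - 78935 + -29100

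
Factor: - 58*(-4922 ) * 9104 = 2598973504 = 2^6*23^1 *29^1*107^1*569^1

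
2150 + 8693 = 10843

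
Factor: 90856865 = 5^1*11^1*1651943^1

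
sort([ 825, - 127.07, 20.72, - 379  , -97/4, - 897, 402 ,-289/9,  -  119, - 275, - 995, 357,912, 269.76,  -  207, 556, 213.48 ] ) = [ - 995, - 897, - 379, -275, - 207 ,-127.07, - 119, - 289/9, - 97/4, 20.72, 213.48,269.76,  357,  402, 556,825 , 912] 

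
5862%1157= 77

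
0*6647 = 0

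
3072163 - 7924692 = - 4852529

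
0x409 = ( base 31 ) 12A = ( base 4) 100021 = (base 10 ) 1033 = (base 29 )16i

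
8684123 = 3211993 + 5472130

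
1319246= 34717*38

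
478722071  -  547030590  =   - 68308519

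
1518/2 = 759 = 759.00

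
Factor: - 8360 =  - 2^3*5^1*11^1*19^1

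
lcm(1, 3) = 3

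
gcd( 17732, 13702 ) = 806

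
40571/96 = 422 + 59/96 =422.61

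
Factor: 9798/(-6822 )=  - 3^( - 1)*23^1 * 71^1*379^ ( - 1) =-1633/1137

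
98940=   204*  485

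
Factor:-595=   -  5^1*7^1 * 17^1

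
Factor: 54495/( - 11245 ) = - 3^2*7^1*13^( - 1 ) = - 63/13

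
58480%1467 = 1267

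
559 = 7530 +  - 6971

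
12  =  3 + 9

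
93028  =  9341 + 83687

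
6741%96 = 21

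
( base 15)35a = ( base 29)Q6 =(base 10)760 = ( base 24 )17G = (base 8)1370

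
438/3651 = 146/1217 = 0.12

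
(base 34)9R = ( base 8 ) 515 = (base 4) 11031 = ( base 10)333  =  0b101001101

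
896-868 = 28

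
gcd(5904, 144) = 144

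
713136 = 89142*8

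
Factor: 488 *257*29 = 3637064 = 2^3*29^1*61^1*257^1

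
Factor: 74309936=2^4*4644371^1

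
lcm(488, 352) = 21472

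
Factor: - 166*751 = - 124666 =- 2^1*83^1*751^1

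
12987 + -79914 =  - 66927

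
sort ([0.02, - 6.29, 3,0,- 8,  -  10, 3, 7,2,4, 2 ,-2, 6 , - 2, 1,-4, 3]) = [- 10, - 8, - 6.29,-4, - 2,  -  2,0,0.02, 1, 2, 2, 3,3, 3 , 4,6, 7 ] 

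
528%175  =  3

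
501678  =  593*846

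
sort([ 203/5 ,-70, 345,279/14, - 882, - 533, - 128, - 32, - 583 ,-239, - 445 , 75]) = [- 882, - 583, - 533, - 445, - 239, - 128, - 70, - 32, 279/14,  203/5,75, 345 ]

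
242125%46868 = 7785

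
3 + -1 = 2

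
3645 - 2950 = 695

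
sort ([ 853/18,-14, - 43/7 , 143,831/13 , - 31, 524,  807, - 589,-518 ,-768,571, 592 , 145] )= [ - 768 ,  -  589, - 518,  -  31 ,-14, - 43/7,853/18 , 831/13 , 143 , 145,524, 571, 592,807]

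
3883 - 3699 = 184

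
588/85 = 588/85 = 6.92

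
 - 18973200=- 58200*326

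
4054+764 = 4818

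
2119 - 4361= -2242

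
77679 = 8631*9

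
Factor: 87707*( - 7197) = - 631227279 = - 3^1*229^1*383^1*2399^1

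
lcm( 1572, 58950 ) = 117900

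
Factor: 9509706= 2^1*3^2*528317^1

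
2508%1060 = 388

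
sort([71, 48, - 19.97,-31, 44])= [ - 31,  -  19.97,  44,  48, 71]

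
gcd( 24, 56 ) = 8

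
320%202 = 118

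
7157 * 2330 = 16675810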